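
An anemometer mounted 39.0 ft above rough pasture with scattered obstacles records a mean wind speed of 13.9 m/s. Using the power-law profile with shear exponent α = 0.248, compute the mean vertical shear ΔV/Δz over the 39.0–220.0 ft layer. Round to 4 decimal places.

Power law: V₂ = V₁ · (z₂/z₁)^α = 13.9 × (5.6410)^0.248 = 21.3477 m/s
ΔV/Δz = (21.3477 − 13.9)/(220.0 − 39.0) = 7.4477/181.0000 = 0.04115 m/s/ft

0.0411 m/s/ft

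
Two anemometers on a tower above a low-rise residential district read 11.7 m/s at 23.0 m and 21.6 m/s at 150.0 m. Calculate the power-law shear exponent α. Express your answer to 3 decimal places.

α ≈ 0.327

Power law: V₂/V₁ = (z₂/z₁)^α ⇒ α = ln(V₂/V₁) / ln(z₂/z₁)
α = ln(21.6/11.7) / ln(150.0/23.0) = ln(1.8462) / ln(6.5217)
  = 0.61310 / 1.87514 = 0.32696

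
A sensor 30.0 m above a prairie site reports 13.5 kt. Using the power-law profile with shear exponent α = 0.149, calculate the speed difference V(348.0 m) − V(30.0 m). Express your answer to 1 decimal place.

6.0 kt

Power law: V₂ = V₁ · (z₂/z₁)^α = 13.5 × (11.6000)^0.149 = 19.4508 kt
ΔV = 19.4508 − 13.5 = 5.9508 kt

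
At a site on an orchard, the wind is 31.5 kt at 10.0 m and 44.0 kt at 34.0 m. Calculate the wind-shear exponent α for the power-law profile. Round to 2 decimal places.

α ≈ 0.27

Power law: V₂/V₁ = (z₂/z₁)^α ⇒ α = ln(V₂/V₁) / ln(z₂/z₁)
α = ln(44.0/31.5) / ln(34.0/10.0) = ln(1.3968) / ln(3.4000)
  = 0.33420 / 1.22378 = 0.27309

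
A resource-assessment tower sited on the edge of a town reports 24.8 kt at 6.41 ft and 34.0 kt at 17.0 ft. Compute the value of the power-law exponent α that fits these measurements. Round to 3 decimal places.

α ≈ 0.323

Power law: V₂/V₁ = (z₂/z₁)^α ⇒ α = ln(V₂/V₁) / ln(z₂/z₁)
α = ln(34.0/24.8) / ln(17.0/6.41) = ln(1.3710) / ln(2.6521)
  = 0.31552 / 0.97535 = 0.32349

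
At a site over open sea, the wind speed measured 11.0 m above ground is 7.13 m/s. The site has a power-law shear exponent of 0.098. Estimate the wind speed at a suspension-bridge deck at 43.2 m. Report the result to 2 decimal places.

8.15 m/s

Power-law profile: V₂ = V₁ · (z₂/z₁)^α
V₂ = 7.13 × (43.2/11.0)^0.098 = 7.13 × (3.9273)^0.098
    = 7.13 × 1.1435 = 8.1529 m/s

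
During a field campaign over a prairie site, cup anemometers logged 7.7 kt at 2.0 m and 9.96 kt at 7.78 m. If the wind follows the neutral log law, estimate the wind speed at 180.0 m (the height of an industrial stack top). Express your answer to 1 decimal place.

Log law: V ∝ ln(z/z₀). From the pair, with r = V₁/V₂ = 0.77309,
ln z₀ = (ln z₁ − r·ln z₂)/(1 − r) = (0.6931 − 0.77309×2.0516)/0.22691 = -3.9351 → z₀ = 0.01954 m
V₃ = V₁ · ln(z₃/z₀)/ln(z₁/z₀) = 7.7 × 9.1280/4.6282 = 15.1864 kt

15.2 kt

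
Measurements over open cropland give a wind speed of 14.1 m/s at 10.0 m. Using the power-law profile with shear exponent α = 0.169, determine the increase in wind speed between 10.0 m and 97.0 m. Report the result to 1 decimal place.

Power law: V₂ = V₁ · (z₂/z₁)^α = 14.1 × (9.7000)^0.169 = 20.7006 m/s
ΔV = 20.7006 − 14.1 = 6.6006 m/s

6.6 m/s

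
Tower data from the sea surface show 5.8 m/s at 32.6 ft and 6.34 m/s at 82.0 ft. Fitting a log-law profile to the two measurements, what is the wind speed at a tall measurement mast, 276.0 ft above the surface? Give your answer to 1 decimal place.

Log law: V ∝ ln(z/z₀). From the pair, with r = V₁/V₂ = 0.91483,
ln z₀ = (ln z₁ − r·ln z₂)/(1 − r) = (3.4843 − 0.91483×4.4067)/0.08517 = -6.4230 → z₀ = 0.001624 ft
V₃ = V₁ · ln(z₃/z₀)/ln(z₁/z₀) = 5.8 × 12.0434/9.9073 = 7.0505 m/s

7.1 m/s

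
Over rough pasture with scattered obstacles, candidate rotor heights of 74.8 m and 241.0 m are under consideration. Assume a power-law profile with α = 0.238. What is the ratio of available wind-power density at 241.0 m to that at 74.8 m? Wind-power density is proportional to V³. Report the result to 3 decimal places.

2.306

Speed ratio: V_B/V_A = (z_B/z_A)^α = (241.0/74.8)^0.238 = (3.2219)^0.238 = 1.32109
Power-density ratio: P_B/P_A = (V_B/V_A)³ = (1.32109)³ = 2.30566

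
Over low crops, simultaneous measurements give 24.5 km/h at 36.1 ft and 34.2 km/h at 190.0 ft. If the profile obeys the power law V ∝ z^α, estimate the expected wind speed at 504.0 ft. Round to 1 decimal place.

First find α: α = ln(V₂/V₁)/ln(z₂/z₁) = ln(34.2/24.5)/ln(190.0/36.1) = 0.33355/1.66073 = 0.2008
Extrapolate from 190.0 ft to 504.0 ft: V₃ = 34.2 × (504.0/190.0)^0.2008 = 34.2 × 1.2164 = 41.6026 km/h

41.6 km/h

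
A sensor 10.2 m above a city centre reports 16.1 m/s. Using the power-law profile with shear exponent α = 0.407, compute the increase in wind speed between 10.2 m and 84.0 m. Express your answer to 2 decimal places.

Power law: V₂ = V₁ · (z₂/z₁)^α = 16.1 × (8.2353)^0.407 = 37.9758 m/s
ΔV = 37.9758 − 16.1 = 21.8758 m/s

21.88 m/s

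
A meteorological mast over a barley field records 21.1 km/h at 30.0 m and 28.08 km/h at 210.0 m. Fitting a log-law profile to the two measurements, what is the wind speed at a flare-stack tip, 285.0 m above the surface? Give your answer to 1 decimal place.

Log law: V ∝ ln(z/z₀). From the pair, with r = V₁/V₂ = 0.75142,
ln z₀ = (ln z₁ − r·ln z₂)/(1 − r) = (3.4012 − 0.75142×5.3471)/0.24858 = -2.4811 → z₀ = 0.08365 m
V₃ = V₁ · ln(z₃/z₀)/ln(z₁/z₀) = 21.1 × 8.1336/5.8823 = 29.1754 km/h

29.2 km/h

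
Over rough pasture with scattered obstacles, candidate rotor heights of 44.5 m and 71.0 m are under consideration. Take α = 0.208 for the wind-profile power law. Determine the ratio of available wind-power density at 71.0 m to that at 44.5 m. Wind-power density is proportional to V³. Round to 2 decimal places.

Speed ratio: V_B/V_A = (z_B/z_A)^α = (71.0/44.5)^0.208 = (1.5955)^0.208 = 1.10205
Power-density ratio: P_B/P_A = (V_B/V_A)³ = (1.10205)³ = 1.33847

1.34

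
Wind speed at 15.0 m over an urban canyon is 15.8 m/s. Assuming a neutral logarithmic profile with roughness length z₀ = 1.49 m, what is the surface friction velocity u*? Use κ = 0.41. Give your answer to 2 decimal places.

u* ≈ 2.81 m/s

Log law: V(z) = (u*/κ) · ln(z/z₀) ⇒ u* = κ · V / ln(z/z₀)
u* = 0.41 × 15.8 / ln(15.0/1.49) = 0.41 × 15.8 / 2.3093
   = 6.4780 / 2.3093 = 2.8052 m/s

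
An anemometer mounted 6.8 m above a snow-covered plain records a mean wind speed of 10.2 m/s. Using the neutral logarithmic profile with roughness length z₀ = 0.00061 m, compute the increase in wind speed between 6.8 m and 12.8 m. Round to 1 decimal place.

0.7 m/s

Log law: V₂ = V₁ · ln(z₂/z₀)/ln(z₁/z₀) = 10.2 × 9.9515/9.3190 = 10.8923 m/s
ΔV = 10.8923 − 10.2 = 0.6923 m/s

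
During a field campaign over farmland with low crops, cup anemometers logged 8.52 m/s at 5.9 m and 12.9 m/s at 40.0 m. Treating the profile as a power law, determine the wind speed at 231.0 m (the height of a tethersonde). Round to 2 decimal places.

First find α: α = ln(V₂/V₁)/ln(z₂/z₁) = ln(12.9/8.52)/ln(40.0/5.9) = 0.41481/1.91393 = 0.2167
Extrapolate from 40.0 m to 231.0 m: V₃ = 12.9 × (231.0/40.0)^0.2167 = 12.9 × 1.4624 = 18.8644 m/s

18.86 m/s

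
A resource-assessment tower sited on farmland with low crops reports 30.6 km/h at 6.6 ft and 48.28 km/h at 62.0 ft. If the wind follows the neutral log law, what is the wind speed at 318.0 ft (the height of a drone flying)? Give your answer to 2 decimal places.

Log law: V ∝ ln(z/z₀). From the pair, with r = V₁/V₂ = 0.63380,
ln z₀ = (ln z₁ − r·ln z₂)/(1 − r) = (1.8871 − 0.63380×4.1271)/0.36620 = -1.9900 → z₀ = 0.1367 ft
V₃ = V₁ · ln(z₃/z₀)/ln(z₁/z₀) = 30.6 × 7.7520/3.8770 = 61.1838 km/h

61.18 km/h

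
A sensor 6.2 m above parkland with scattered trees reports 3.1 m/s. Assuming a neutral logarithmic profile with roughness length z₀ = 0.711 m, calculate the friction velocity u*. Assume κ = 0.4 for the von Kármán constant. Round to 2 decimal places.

u* ≈ 0.57 m/s

Log law: V(z) = (u*/κ) · ln(z/z₀) ⇒ u* = κ · V / ln(z/z₀)
u* = 0.4 × 3.1 / ln(6.2/0.711) = 0.4 × 3.1 / 2.1656
   = 1.2400 / 2.1656 = 0.5726 m/s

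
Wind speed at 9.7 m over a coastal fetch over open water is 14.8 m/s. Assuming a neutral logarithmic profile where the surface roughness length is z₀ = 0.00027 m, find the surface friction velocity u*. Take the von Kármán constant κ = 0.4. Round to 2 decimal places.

Log law: V(z) = (u*/κ) · ln(z/z₀) ⇒ u* = κ · V / ln(z/z₀)
u* = 0.4 × 14.8 / ln(9.7/0.00027) = 0.4 × 14.8 / 10.4892
   = 5.9200 / 10.4892 = 0.5644 m/s

u* ≈ 0.56 m/s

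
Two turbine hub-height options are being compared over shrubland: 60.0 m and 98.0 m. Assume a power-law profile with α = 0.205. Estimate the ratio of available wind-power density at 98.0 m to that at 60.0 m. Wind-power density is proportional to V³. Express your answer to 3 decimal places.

1.352

Speed ratio: V_B/V_A = (z_B/z_A)^α = (98.0/60.0)^0.205 = (1.6333)^0.205 = 1.10581
Power-density ratio: P_B/P_A = (V_B/V_A)³ = (1.10581)³ = 1.35220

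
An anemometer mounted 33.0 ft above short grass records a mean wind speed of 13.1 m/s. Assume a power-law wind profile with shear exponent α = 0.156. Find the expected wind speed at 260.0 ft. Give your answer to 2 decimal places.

Power-law profile: V₂ = V₁ · (z₂/z₁)^α
V₂ = 13.1 × (260.0/33.0)^0.156 = 13.1 × (7.8788)^0.156
    = 13.1 × 1.3799 = 18.0767 m/s

18.08 m/s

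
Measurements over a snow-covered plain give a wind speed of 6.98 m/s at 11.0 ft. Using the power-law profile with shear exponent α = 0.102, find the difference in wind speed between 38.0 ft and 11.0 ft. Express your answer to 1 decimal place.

Power law: V₂ = V₁ · (z₂/z₁)^α = 6.98 × (3.4545)^0.102 = 7.9208 m/s
ΔV = 7.9208 − 6.98 = 0.9408 m/s

0.9 m/s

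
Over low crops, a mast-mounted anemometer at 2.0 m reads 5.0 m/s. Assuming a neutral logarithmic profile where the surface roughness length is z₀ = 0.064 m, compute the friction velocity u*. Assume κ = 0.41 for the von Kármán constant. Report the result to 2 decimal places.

u* ≈ 0.60 m/s

Log law: V(z) = (u*/κ) · ln(z/z₀) ⇒ u* = κ · V / ln(z/z₀)
u* = 0.41 × 5.0 / ln(2.0/0.064) = 0.41 × 5.0 / 3.4420
   = 2.0500 / 3.4420 = 0.5956 m/s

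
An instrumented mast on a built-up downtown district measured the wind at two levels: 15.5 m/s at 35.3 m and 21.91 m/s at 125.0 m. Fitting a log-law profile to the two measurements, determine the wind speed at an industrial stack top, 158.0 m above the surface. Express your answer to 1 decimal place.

Log law: V ∝ ln(z/z₀). From the pair, with r = V₁/V₂ = 0.70744,
ln z₀ = (ln z₁ − r·ln z₂)/(1 − r) = (3.5639 − 0.70744×4.8283)/0.29256 = 0.5064 → z₀ = 1.659 m
V₃ = V₁ · ln(z₃/z₀)/ln(z₁/z₀) = 15.5 × 4.5562/3.0575 = 23.0977 m/s

23.1 m/s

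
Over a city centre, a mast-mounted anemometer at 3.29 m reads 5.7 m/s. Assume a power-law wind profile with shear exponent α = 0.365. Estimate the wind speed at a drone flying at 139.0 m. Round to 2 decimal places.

22.35 m/s

Power-law profile: V₂ = V₁ · (z₂/z₁)^α
V₂ = 5.7 × (139.0/3.29)^0.365 = 5.7 × (42.2492)^0.365
    = 5.7 × 3.9212 = 22.3511 m/s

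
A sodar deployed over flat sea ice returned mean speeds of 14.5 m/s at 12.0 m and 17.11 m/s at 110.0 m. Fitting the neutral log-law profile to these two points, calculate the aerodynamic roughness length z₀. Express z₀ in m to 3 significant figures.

Log law: V(z) ∝ ln(z/z₀). With r = V₁/V₂ = 14.5/17.11 = 0.84746,
r · ln(z₂/z₀) = ln(z₁/z₀) ⇒ ln z₀ = (ln z₁ − r·ln z₂)/(1 − r)
ln z₀ = (2.48491 − 0.84746×4.70048) / 0.15254 = -9.8238
z₀ = exp(-9.8238) = 0.00005415 m

z₀ ≈ 0.0000541 m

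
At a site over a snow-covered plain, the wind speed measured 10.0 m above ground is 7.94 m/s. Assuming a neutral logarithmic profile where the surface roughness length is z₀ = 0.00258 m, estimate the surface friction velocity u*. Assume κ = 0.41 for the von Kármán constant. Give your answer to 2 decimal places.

Log law: V(z) = (u*/κ) · ln(z/z₀) ⇒ u* = κ · V / ln(z/z₀)
u* = 0.41 × 7.94 / ln(10.0/0.00258) = 0.41 × 7.94 / 8.2626
   = 3.2554 / 8.2626 = 0.3940 m/s

u* ≈ 0.39 m/s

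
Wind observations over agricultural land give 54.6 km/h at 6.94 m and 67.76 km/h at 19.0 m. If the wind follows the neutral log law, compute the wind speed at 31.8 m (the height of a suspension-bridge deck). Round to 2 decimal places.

74.49 km/h

Log law: V ∝ ln(z/z₀). From the pair, with r = V₁/V₂ = 0.80579,
ln z₀ = (ln z₁ − r·ln z₂)/(1 − r) = (1.9373 − 0.80579×2.9444)/0.19421 = -2.2412 → z₀ = 0.1063 m
V₃ = V₁ · ln(z₃/z₀)/ln(z₁/z₀) = 54.6 × 5.7007/4.1785 = 74.4897 km/h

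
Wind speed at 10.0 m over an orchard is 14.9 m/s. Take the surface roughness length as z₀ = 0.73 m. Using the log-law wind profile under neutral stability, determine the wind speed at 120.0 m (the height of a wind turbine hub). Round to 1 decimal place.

Log law: V(z) ∝ ln(z/z₀), so V₂/V₁ = ln(z₂/z₀) / ln(z₁/z₀).
ln(120.0/0.73) = 5.1022, ln(10.0/0.73) = 2.6173
V₂ = 14.9 × 5.1022/2.6173 = 14.9 × 1.9494 = 29.0463 m/s

29.0 m/s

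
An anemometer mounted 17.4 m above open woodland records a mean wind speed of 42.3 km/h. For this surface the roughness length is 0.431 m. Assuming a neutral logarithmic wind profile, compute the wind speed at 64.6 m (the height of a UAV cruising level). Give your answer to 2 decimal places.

Log law: V(z) ∝ ln(z/z₀), so V₂/V₁ = ln(z₂/z₀) / ln(z₁/z₀).
ln(64.6/0.431) = 5.0099, ln(17.4/0.431) = 3.6981
V₂ = 42.3 × 5.0099/3.6981 = 42.3 × 1.3547 = 57.3041 km/h

57.30 km/h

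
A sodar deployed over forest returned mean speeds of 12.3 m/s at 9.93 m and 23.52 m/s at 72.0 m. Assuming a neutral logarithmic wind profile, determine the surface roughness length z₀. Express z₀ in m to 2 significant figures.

z₀ ≈ 1.1 m

Log law: V(z) ∝ ln(z/z₀). With r = V₁/V₂ = 12.3/23.52 = 0.52296,
r · ln(z₂/z₀) = ln(z₁/z₀) ⇒ ln z₀ = (ln z₁ − r·ln z₂)/(1 − r)
ln z₀ = (2.29556 − 0.52296×4.27667) / 0.47704 = 0.1238
z₀ = exp(0.1238) = 1.132 m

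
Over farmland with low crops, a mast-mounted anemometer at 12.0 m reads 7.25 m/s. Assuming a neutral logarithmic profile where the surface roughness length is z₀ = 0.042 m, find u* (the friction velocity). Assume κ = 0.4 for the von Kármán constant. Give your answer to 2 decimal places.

u* ≈ 0.51 m/s

Log law: V(z) = (u*/κ) · ln(z/z₀) ⇒ u* = κ · V / ln(z/z₀)
u* = 0.4 × 7.25 / ln(12.0/0.042) = 0.4 × 7.25 / 5.6550
   = 2.9000 / 5.6550 = 0.5128 m/s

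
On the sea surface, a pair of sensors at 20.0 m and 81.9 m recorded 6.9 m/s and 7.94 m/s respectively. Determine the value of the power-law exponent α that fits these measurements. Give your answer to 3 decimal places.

α ≈ 0.100

Power law: V₂/V₁ = (z₂/z₁)^α ⇒ α = ln(V₂/V₁) / ln(z₂/z₁)
α = ln(7.94/6.9) / ln(81.9/20.0) = ln(1.1507) / ln(4.0950)
  = 0.14039 / 1.40977 = 0.09959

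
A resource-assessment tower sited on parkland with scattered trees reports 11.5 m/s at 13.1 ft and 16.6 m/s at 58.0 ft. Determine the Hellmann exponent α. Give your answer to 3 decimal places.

Power law: V₂/V₁ = (z₂/z₁)^α ⇒ α = ln(V₂/V₁) / ln(z₂/z₁)
α = ln(16.6/11.5) / ln(58.0/13.1) = ln(1.4435) / ln(4.4275)
  = 0.36706 / 1.48783 = 0.24671

α ≈ 0.247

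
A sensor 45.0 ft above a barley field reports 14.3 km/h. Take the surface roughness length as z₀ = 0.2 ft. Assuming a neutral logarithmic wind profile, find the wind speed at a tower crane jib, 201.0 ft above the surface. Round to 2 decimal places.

Log law: V(z) ∝ ln(z/z₀), so V₂/V₁ = ln(z₂/z₀) / ln(z₁/z₀).
ln(201.0/0.2) = 6.9127, ln(45.0/0.2) = 5.4161
V₂ = 14.3 × 6.9127/5.4161 = 14.3 × 1.2763 = 18.2515 km/h

18.25 km/h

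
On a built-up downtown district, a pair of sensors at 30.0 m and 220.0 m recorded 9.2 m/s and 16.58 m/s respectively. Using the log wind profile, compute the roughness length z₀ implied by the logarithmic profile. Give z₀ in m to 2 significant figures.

z₀ ≈ 2.5 m

Log law: V(z) ∝ ln(z/z₀). With r = V₁/V₂ = 9.2/16.58 = 0.55489,
r · ln(z₂/z₀) = ln(z₁/z₀) ⇒ ln z₀ = (ln z₁ − r·ln z₂)/(1 − r)
ln z₀ = (3.40120 − 0.55489×5.39363) / 0.44511 = 0.9174
z₀ = exp(0.9174) = 2.503 m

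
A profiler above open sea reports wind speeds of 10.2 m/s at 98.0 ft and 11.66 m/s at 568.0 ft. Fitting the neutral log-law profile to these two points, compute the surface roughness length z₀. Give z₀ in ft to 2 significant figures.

z₀ ≈ 0.00046 ft

Log law: V(z) ∝ ln(z/z₀). With r = V₁/V₂ = 10.2/11.66 = 0.87479,
r · ln(z₂/z₀) = ln(z₁/z₀) ⇒ ln z₀ = (ln z₁ − r·ln z₂)/(1 − r)
ln z₀ = (4.58497 − 0.87479×6.34212) / 0.12521 = -7.6910
z₀ = exp(-7.6910) = 0.0004569 ft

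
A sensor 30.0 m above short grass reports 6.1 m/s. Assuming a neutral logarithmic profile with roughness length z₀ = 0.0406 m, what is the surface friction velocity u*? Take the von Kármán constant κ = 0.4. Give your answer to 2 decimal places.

u* ≈ 0.37 m/s

Log law: V(z) = (u*/κ) · ln(z/z₀) ⇒ u* = κ · V / ln(z/z₀)
u* = 0.4 × 6.1 / ln(30.0/0.0406) = 0.4 × 6.1 / 6.6052
   = 2.4400 / 6.6052 = 0.3694 m/s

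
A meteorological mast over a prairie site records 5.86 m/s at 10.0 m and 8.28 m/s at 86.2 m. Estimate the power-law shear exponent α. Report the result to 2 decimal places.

Power law: V₂/V₁ = (z₂/z₁)^α ⇒ α = ln(V₂/V₁) / ln(z₂/z₁)
α = ln(8.28/5.86) / ln(86.2/10.0) = ln(1.4130) / ln(8.6200)
  = 0.34569 / 2.15409 = 0.16048

α ≈ 0.16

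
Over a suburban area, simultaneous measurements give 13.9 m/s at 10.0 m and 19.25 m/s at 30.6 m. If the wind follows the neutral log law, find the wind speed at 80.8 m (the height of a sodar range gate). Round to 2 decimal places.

Log law: V ∝ ln(z/z₀). From the pair, with r = V₁/V₂ = 0.72208,
ln z₀ = (ln z₁ − r·ln z₂)/(1 − r) = (2.3026 − 0.72208×3.4210)/0.27792 = -0.6032 → z₀ = 0.5471 m
V₃ = V₁ · ln(z₃/z₀)/ln(z₁/z₀) = 13.9 × 4.9952/2.9058 = 23.8947 m/s

23.89 m/s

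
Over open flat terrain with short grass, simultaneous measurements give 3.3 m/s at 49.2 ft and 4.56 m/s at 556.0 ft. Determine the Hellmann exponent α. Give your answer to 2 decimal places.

α ≈ 0.13

Power law: V₂/V₁ = (z₂/z₁)^α ⇒ α = ln(V₂/V₁) / ln(z₂/z₁)
α = ln(4.56/3.3) / ln(556.0/49.2) = ln(1.3818) / ln(11.3008)
  = 0.32340 / 2.42487 = 0.13337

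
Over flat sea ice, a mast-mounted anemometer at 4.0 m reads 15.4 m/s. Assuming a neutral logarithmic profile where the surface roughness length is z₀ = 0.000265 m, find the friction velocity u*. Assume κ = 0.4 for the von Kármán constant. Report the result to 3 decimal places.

u* ≈ 0.640 m/s

Log law: V(z) = (u*/κ) · ln(z/z₀) ⇒ u* = κ · V / ln(z/z₀)
u* = 0.4 × 15.4 / ln(4.0/0.000265) = 0.4 × 15.4 / 9.6221
   = 6.1600 / 9.6221 = 0.6402 m/s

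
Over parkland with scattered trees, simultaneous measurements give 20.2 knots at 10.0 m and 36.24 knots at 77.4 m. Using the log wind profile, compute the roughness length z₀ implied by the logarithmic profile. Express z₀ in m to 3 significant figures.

Log law: V(z) ∝ ln(z/z₀). With r = V₁/V₂ = 20.2/36.24 = 0.55740,
r · ln(z₂/z₀) = ln(z₁/z₀) ⇒ ln z₀ = (ln z₁ − r·ln z₂)/(1 − r)
ln z₀ = (2.30259 − 0.55740×4.34899) / 0.44260 = -0.2746
z₀ = exp(-0.2746) = 0.7599 m

z₀ ≈ 0.760 m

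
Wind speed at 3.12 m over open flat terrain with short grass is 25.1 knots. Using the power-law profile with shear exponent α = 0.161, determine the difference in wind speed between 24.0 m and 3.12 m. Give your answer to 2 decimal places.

Power law: V₂ = V₁ · (z₂/z₁)^α = 25.1 × (7.6923)^0.161 = 34.8601 knots
ΔV = 34.8601 − 25.1 = 9.7601 knots

9.76 knots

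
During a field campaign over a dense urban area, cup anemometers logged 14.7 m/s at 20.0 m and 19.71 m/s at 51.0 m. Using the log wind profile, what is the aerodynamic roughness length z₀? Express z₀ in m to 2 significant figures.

Log law: V(z) ∝ ln(z/z₀). With r = V₁/V₂ = 14.7/19.71 = 0.74581,
r · ln(z₂/z₀) = ln(z₁/z₀) ⇒ ln z₀ = (ln z₁ − r·ln z₂)/(1 − r)
ln z₀ = (2.99573 − 0.74581×3.93183) / 0.25419 = 0.2491
z₀ = exp(0.2491) = 1.283 m

z₀ ≈ 1.3 m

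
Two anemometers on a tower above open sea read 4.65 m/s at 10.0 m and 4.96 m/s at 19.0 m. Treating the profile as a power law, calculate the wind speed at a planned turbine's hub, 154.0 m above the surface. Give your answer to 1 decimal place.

First find α: α = ln(V₂/V₁)/ln(z₂/z₁) = ln(4.96/4.65)/ln(19.0/10.0) = 0.06454/0.64185 = 0.1006
Extrapolate from 19.0 m to 154.0 m: V₃ = 4.96 × (154.0/19.0)^0.1006 = 4.96 × 1.2342 = 6.1215 m/s

6.1 m/s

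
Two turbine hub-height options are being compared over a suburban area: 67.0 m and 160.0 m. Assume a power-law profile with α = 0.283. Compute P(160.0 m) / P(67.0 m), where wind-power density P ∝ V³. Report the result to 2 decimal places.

2.09

Speed ratio: V_B/V_A = (z_B/z_A)^α = (160.0/67.0)^0.283 = (2.3881)^0.283 = 1.27934
Power-density ratio: P_B/P_A = (V_B/V_A)³ = (1.27934)³ = 2.09392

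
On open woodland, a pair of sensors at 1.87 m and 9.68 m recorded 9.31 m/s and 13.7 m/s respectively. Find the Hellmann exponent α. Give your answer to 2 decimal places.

α ≈ 0.23

Power law: V₂/V₁ = (z₂/z₁)^α ⇒ α = ln(V₂/V₁) / ln(z₂/z₁)
α = ln(13.7/9.31) / ln(9.68/1.87) = ln(1.4715) / ln(5.1765)
  = 0.38631 / 1.64412 = 0.23496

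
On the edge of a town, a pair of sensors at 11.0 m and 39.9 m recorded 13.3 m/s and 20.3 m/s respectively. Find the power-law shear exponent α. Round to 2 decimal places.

α ≈ 0.33

Power law: V₂/V₁ = (z₂/z₁)^α ⇒ α = ln(V₂/V₁) / ln(z₂/z₁)
α = ln(20.3/13.3) / ln(39.9/11.0) = ln(1.5263) / ln(3.6273)
  = 0.42286 / 1.28848 = 0.32818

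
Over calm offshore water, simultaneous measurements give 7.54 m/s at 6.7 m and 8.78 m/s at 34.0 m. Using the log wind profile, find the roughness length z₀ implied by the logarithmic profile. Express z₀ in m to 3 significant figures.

z₀ ≈ 0.000344 m

Log law: V(z) ∝ ln(z/z₀). With r = V₁/V₂ = 7.54/8.78 = 0.85877,
r · ln(z₂/z₀) = ln(z₁/z₀) ⇒ ln z₀ = (ln z₁ − r·ln z₂)/(1 − r)
ln z₀ = (1.90211 − 0.85877×3.52636) / 0.14123 = -7.9744
z₀ = exp(-7.9744) = 0.0003442 m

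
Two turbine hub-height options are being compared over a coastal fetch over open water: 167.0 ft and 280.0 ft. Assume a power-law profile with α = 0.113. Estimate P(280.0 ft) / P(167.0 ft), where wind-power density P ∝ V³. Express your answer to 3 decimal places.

Speed ratio: V_B/V_A = (z_B/z_A)^α = (280.0/167.0)^0.113 = (1.6766)^0.113 = 1.06014
Power-density ratio: P_B/P_A = (V_B/V_A)³ = (1.06014)³ = 1.19148

1.191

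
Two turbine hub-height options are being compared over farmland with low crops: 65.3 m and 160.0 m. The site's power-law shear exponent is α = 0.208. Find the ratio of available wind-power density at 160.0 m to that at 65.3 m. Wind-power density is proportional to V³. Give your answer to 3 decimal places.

1.749

Speed ratio: V_B/V_A = (z_B/z_A)^α = (160.0/65.3)^0.208 = (2.4502)^0.208 = 1.20491
Power-density ratio: P_B/P_A = (V_B/V_A)³ = (1.20491)³ = 1.74930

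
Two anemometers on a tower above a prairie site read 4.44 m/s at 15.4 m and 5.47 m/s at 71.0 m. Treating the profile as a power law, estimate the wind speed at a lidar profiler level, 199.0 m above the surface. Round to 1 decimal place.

First find α: α = ln(V₂/V₁)/ln(z₂/z₁) = ln(5.47/4.44)/ln(71.0/15.4) = 0.20862/1.52831 = 0.1365
Extrapolate from 71.0 m to 199.0 m: V₃ = 5.47 × (199.0/71.0)^0.1365 = 5.47 × 1.1511 = 6.2963 m/s

6.3 m/s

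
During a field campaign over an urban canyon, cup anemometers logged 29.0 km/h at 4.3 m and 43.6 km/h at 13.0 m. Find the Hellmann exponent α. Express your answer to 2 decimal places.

Power law: V₂/V₁ = (z₂/z₁)^α ⇒ α = ln(V₂/V₁) / ln(z₂/z₁)
α = ln(43.6/29.0) / ln(13.0/4.3) = ln(1.5034) / ln(3.0233)
  = 0.40776 / 1.10633 = 0.36857

α ≈ 0.37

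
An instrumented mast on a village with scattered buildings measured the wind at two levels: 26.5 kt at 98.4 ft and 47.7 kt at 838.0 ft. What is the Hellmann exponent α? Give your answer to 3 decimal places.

Power law: V₂/V₁ = (z₂/z₁)^α ⇒ α = ln(V₂/V₁) / ln(z₂/z₁)
α = ln(47.7/26.5) / ln(838.0/98.4) = ln(1.8000) / ln(8.5163)
  = 0.58779 / 2.14198 = 0.27441

α ≈ 0.274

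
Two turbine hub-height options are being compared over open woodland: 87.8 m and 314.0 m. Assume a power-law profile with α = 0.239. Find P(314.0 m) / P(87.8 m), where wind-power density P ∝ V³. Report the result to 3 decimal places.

Speed ratio: V_B/V_A = (z_B/z_A)^α = (314.0/87.8)^0.239 = (3.5763)^0.239 = 1.35604
Power-density ratio: P_B/P_A = (V_B/V_A)³ = (1.35604)³ = 2.49352

2.494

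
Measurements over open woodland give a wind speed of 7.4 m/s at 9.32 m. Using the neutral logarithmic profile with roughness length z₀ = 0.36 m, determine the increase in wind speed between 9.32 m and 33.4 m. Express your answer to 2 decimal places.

2.90 m/s

Log law: V₂ = V₁ · ln(z₂/z₀)/ln(z₁/z₀) = 7.4 × 4.5302/3.2538 = 10.3028 m/s
ΔV = 10.3028 − 7.4 = 2.9028 m/s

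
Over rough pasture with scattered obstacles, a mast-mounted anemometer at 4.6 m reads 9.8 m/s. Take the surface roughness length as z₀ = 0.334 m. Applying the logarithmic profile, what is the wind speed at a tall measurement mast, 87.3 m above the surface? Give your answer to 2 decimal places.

Log law: V(z) ∝ ln(z/z₀), so V₂/V₁ = ln(z₂/z₀) / ln(z₁/z₀).
ln(87.3/0.334) = 5.5660, ln(4.6/0.334) = 2.6227
V₂ = 9.8 × 5.5660/2.6227 = 9.8 × 2.1223 = 20.7981 m/s

20.80 m/s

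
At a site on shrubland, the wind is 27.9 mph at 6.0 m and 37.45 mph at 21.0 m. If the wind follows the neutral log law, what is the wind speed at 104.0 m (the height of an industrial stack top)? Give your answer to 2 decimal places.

Log law: V ∝ ln(z/z₀). From the pair, with r = V₁/V₂ = 0.74499,
ln z₀ = (ln z₁ − r·ln z₂)/(1 − r) = (1.7918 − 0.74499×3.0445)/0.25501 = -1.8681 → z₀ = 0.1544 m
V₃ = V₁ · ln(z₃/z₀)/ln(z₁/z₀) = 27.9 × 6.5125/3.6599 = 49.6460 mph

49.65 mph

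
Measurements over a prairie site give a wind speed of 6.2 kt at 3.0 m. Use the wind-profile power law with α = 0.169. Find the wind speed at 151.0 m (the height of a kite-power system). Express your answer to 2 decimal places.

Power-law profile: V₂ = V₁ · (z₂/z₁)^α
V₂ = 6.2 × (151.0/3.0)^0.169 = 6.2 × (50.3333)^0.169
    = 6.2 × 1.9392 = 12.0228 kt

12.02 kt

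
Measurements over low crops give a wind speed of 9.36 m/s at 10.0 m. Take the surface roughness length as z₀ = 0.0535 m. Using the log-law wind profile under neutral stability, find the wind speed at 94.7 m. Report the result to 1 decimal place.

Log law: V(z) ∝ ln(z/z₀), so V₂/V₁ = ln(z₂/z₀) / ln(z₁/z₀).
ln(94.7/0.0535) = 7.4788, ln(10.0/0.0535) = 5.2307
V₂ = 9.36 × 7.4788/5.2307 = 9.36 × 1.4298 = 13.3829 m/s

13.4 m/s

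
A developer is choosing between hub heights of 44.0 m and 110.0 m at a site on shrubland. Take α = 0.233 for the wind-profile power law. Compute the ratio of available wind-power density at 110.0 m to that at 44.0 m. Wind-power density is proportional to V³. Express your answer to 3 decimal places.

Speed ratio: V_B/V_A = (z_B/z_A)^α = (110.0/44.0)^0.233 = (2.5000)^0.233 = 1.23800
Power-density ratio: P_B/P_A = (V_B/V_A)³ = (1.23800)³ = 1.89741

1.897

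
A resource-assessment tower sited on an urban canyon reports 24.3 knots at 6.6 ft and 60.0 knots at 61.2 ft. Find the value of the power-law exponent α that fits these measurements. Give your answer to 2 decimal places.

Power law: V₂/V₁ = (z₂/z₁)^α ⇒ α = ln(V₂/V₁) / ln(z₂/z₁)
α = ln(60.0/24.3) / ln(61.2/6.6) = ln(2.4691) / ln(9.2727)
  = 0.90387 / 2.22708 = 0.40585

α ≈ 0.41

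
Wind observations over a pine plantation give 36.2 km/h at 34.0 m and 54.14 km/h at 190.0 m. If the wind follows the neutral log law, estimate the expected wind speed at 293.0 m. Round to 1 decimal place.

58.7 km/h

Log law: V ∝ ln(z/z₀). From the pair, with r = V₁/V₂ = 0.66864,
ln z₀ = (ln z₁ − r·ln z₂)/(1 − r) = (3.5264 − 0.66864×5.2470)/0.33136 = 0.0543 → z₀ = 1.056 m
V₃ = V₁ · ln(z₃/z₀)/ln(z₁/z₀) = 36.2 × 5.6258/3.4720 = 58.6561 km/h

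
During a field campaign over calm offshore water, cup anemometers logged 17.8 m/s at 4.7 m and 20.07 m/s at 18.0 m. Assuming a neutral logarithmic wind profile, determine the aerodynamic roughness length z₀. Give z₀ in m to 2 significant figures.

Log law: V(z) ∝ ln(z/z₀). With r = V₁/V₂ = 17.8/20.07 = 0.88690,
r · ln(z₂/z₀) = ln(z₁/z₀) ⇒ ln z₀ = (ln z₁ − r·ln z₂)/(1 − r)
ln z₀ = (1.54756 − 0.88690×2.89037) / 0.11310 = -8.9820
z₀ = exp(-8.9820) = 0.0001257 m

z₀ ≈ 0.00013 m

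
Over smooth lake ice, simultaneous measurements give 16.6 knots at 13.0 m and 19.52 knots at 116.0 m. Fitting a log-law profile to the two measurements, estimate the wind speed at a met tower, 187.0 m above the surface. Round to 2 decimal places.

Log law: V ∝ ln(z/z₀). From the pair, with r = V₁/V₂ = 0.85041,
ln z₀ = (ln z₁ − r·ln z₂)/(1 − r) = (2.5649 − 0.85041×4.7536)/0.14959 = -9.8773 → z₀ = 0.00005133 m
V₃ = V₁ · ln(z₃/z₀)/ln(z₁/z₀) = 16.6 × 15.1084/12.4423 = 20.1571 knots

20.16 knots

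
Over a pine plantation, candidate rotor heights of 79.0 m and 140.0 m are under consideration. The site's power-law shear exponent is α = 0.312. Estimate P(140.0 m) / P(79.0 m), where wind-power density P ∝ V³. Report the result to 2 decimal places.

Speed ratio: V_B/V_A = (z_B/z_A)^α = (140.0/79.0)^0.312 = (1.7722)^0.312 = 1.19545
Power-density ratio: P_B/P_A = (V_B/V_A)³ = (1.19545)³ = 1.70843

1.71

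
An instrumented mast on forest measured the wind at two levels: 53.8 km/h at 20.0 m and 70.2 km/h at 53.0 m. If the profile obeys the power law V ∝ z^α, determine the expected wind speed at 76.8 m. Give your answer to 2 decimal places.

First find α: α = ln(V₂/V₁)/ln(z₂/z₁) = ln(70.2/53.8)/ln(53.0/20.0) = 0.26607/0.97456 = 0.2730
Extrapolate from 53.0 m to 76.8 m: V₃ = 70.2 × (76.8/53.0)^0.2730 = 70.2 × 1.1066 = 77.6813 km/h

77.68 km/h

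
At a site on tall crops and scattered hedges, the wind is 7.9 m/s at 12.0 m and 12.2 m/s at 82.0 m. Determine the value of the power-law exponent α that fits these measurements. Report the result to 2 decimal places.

Power law: V₂/V₁ = (z₂/z₁)^α ⇒ α = ln(V₂/V₁) / ln(z₂/z₁)
α = ln(12.2/7.9) / ln(82.0/12.0) = ln(1.5443) / ln(6.8333)
  = 0.43457 / 1.92181 = 0.22613

α ≈ 0.23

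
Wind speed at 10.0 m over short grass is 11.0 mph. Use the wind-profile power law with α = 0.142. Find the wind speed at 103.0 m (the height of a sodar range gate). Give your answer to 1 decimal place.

Power-law profile: V₂ = V₁ · (z₂/z₁)^α
V₂ = 11.0 × (103.0/10.0)^0.142 = 11.0 × (10.3000)^0.142
    = 11.0 × 1.3926 = 15.3185 mph

15.3 mph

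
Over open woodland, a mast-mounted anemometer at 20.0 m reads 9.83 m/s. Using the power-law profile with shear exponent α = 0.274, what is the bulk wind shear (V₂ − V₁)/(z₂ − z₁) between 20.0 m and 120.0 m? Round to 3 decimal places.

Power law: V₂ = V₁ · (z₂/z₁)^α = 9.83 × (6.0000)^0.274 = 16.0608 m/s
ΔV/Δz = (16.0608 − 9.83)/(120.0 − 20.0) = 6.2308/100.0000 = 0.06231 m/s/m

0.062 m/s/m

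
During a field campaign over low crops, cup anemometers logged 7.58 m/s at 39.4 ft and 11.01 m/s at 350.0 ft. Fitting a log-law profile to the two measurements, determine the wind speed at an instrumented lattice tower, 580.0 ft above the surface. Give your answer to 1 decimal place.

Log law: V ∝ ln(z/z₀). From the pair, with r = V₁/V₂ = 0.68847,
ln z₀ = (ln z₁ − r·ln z₂)/(1 − r) = (3.6738 − 0.68847×5.8579)/0.31153 = -1.1531 → z₀ = 0.3157 ft
V₃ = V₁ · ln(z₃/z₀)/ln(z₁/z₀) = 7.58 × 7.5161/4.8268 = 11.8032 m/s

11.8 m/s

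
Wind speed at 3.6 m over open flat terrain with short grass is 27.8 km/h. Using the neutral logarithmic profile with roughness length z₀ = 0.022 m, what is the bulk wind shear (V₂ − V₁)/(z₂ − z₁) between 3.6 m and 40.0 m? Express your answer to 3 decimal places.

Log law: V₂ = V₁ · ln(z₂/z₀)/ln(z₁/z₀) = 27.8 × 7.5056/5.0976 = 40.9317 km/h
ΔV/Δz = (40.9317 − 27.8)/(40.0 − 3.6) = 13.1317/36.4000 = 0.36076 km/h/m

0.361 km/h/m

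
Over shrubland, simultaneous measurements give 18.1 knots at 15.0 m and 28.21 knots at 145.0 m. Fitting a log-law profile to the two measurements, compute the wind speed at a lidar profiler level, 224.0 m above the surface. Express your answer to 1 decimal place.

Log law: V ∝ ln(z/z₀). From the pair, with r = V₁/V₂ = 0.64162,
ln z₀ = (ln z₁ − r·ln z₂)/(1 − r) = (2.7081 − 0.64162×4.9767)/0.35838 = -1.3536 → z₀ = 0.2583 m
V₃ = V₁ · ln(z₃/z₀)/ln(z₁/z₀) = 18.1 × 6.7652/4.0616 = 30.1481 knots

30.1 knots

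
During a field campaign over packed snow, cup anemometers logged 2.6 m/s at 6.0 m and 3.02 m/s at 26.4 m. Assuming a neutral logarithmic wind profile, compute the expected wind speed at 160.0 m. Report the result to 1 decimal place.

Log law: V ∝ ln(z/z₀). From the pair, with r = V₁/V₂ = 0.86093,
ln z₀ = (ln z₁ − r·ln z₂)/(1 − r) = (1.7918 − 0.86093×3.2734)/0.13907 = -7.3801 → z₀ = 0.0006236 m
V₃ = V₁ · ln(z₃/z₀)/ln(z₁/z₀) = 2.6 × 12.4553/9.1718 = 3.5308 m/s

3.5 m/s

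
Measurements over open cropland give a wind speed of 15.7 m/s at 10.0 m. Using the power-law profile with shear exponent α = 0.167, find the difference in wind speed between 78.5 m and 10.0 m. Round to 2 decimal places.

6.45 m/s

Power law: V₂ = V₁ · (z₂/z₁)^α = 15.7 × (7.8500)^0.167 = 22.1484 m/s
ΔV = 22.1484 − 15.7 = 6.4484 m/s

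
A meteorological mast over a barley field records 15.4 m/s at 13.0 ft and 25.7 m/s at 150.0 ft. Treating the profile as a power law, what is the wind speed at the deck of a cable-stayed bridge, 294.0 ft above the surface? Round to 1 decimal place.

29.6 m/s

First find α: α = ln(V₂/V₁)/ln(z₂/z₁) = ln(25.7/15.4)/ln(150.0/13.0) = 0.51212/2.44569 = 0.2094
Extrapolate from 150.0 ft to 294.0 ft: V₃ = 25.7 × (294.0/150.0)^0.2094 = 25.7 × 1.1513 = 29.5891 m/s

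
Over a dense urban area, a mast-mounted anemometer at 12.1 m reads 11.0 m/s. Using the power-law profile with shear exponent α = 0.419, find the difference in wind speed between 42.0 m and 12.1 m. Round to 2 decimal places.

Power law: V₂ = V₁ · (z₂/z₁)^α = 11.0 × (3.4711)^0.419 = 18.5288 m/s
ΔV = 18.5288 − 11.0 = 7.5288 m/s

7.53 m/s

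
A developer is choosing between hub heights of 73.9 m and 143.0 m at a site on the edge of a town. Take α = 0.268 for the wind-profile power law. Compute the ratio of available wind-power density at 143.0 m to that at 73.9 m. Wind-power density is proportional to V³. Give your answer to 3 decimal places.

1.700

Speed ratio: V_B/V_A = (z_B/z_A)^α = (143.0/73.9)^0.268 = (1.9350)^0.268 = 1.19353
Power-density ratio: P_B/P_A = (V_B/V_A)³ = (1.19353)³ = 1.70020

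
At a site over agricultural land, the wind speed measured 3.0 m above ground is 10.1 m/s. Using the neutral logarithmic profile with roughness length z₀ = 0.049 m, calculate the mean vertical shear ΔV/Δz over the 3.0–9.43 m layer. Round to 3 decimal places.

Log law: V₂ = V₁ · ln(z₂/z₀)/ln(z₁/z₀) = 10.1 × 5.2598/4.1145 = 12.9113 m/s
ΔV/Δz = (12.9113 − 10.1)/(9.43 − 3.0) = 2.8113/6.4300 = 0.43722 m/s/m

0.437 m/s/m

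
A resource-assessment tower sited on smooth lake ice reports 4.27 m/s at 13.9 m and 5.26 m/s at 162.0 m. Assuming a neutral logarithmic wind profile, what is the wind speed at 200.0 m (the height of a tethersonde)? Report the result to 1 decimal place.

5.3 m/s

Log law: V ∝ ln(z/z₀). From the pair, with r = V₁/V₂ = 0.81179,
ln z₀ = (ln z₁ − r·ln z₂)/(1 − r) = (2.6319 − 0.81179×5.0876)/0.18821 = -7.9599 → z₀ = 0.0003492 m
V₃ = V₁ · ln(z₃/z₀)/ln(z₁/z₀) = 4.27 × 13.2582/10.5918 = 5.3450 m/s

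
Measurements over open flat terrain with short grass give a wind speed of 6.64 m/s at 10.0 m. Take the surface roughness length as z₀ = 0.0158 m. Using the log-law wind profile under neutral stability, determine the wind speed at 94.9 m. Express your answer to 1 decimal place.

Log law: V(z) ∝ ln(z/z₀), so V₂/V₁ = ln(z₂/z₀) / ln(z₁/z₀).
ln(94.9/0.0158) = 8.7006, ln(10.0/0.0158) = 6.4503
V₂ = 6.64 × 8.7006/6.4503 = 6.64 × 1.3489 = 8.9564 m/s

9.0 m/s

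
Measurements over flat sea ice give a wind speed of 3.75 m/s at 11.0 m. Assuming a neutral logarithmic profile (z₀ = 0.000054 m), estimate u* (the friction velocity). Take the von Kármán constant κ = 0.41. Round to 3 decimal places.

u* ≈ 0.126 m/s

Log law: V(z) = (u*/κ) · ln(z/z₀) ⇒ u* = κ · V / ln(z/z₀)
u* = 0.41 × 3.75 / ln(11.0/0.000054) = 0.41 × 3.75 / 12.2244
   = 1.5375 / 12.2244 = 0.1258 m/s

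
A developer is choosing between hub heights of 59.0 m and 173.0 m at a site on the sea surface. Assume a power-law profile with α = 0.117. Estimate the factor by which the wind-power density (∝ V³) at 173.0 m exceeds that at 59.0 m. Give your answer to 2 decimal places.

1.46

Speed ratio: V_B/V_A = (z_B/z_A)^α = (173.0/59.0)^0.117 = (2.9322)^0.117 = 1.13413
Power-density ratio: P_B/P_A = (V_B/V_A)³ = (1.13413)³ = 1.45876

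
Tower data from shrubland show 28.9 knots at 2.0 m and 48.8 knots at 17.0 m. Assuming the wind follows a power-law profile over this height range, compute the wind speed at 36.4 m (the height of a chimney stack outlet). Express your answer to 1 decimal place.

58.8 knots

First find α: α = ln(V₂/V₁)/ln(z₂/z₁) = ln(48.8/28.9)/ln(17.0/2.0) = 0.52389/2.14007 = 0.2448
Extrapolate from 17.0 m to 36.4 m: V₃ = 48.8 × (36.4/17.0)^0.2448 = 48.8 × 1.2049 = 58.7981 knots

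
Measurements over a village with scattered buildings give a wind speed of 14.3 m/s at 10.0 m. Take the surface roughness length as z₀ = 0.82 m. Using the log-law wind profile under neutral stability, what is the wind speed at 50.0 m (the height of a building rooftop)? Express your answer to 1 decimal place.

23.5 m/s

Log law: V(z) ∝ ln(z/z₀), so V₂/V₁ = ln(z₂/z₀) / ln(z₁/z₀).
ln(50.0/0.82) = 4.1105, ln(10.0/0.82) = 2.5010
V₂ = 14.3 × 4.1105/2.5010 = 14.3 × 1.6435 = 23.5022 m/s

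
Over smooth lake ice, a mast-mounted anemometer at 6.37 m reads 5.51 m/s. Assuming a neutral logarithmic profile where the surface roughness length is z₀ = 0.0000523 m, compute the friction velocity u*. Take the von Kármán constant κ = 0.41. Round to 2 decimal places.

Log law: V(z) = (u*/κ) · ln(z/z₀) ⇒ u* = κ · V / ln(z/z₀)
u* = 0.41 × 5.51 / ln(6.37/0.0000523) = 0.41 × 5.51 / 11.7101
   = 2.2591 / 11.7101 = 0.1929 m/s

u* ≈ 0.19 m/s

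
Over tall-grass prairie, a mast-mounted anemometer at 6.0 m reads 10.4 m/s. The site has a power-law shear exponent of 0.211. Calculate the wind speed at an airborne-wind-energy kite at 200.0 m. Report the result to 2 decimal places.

21.80 m/s

Power-law profile: V₂ = V₁ · (z₂/z₁)^α
V₂ = 10.4 × (200.0/6.0)^0.211 = 10.4 × (33.3333)^0.211
    = 10.4 × 2.0957 = 21.7952 m/s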